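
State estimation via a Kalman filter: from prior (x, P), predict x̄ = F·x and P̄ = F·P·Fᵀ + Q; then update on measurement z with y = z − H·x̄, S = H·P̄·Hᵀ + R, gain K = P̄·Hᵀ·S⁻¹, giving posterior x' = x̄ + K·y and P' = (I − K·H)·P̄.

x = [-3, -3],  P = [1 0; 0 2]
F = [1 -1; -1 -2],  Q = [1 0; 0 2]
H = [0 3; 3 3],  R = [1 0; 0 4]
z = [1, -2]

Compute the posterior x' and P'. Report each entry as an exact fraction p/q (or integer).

x̄ = F·x = [0, 9]
P̄ = F·P·Fᵀ + Q = [4 3; 3 11]
y = z − H·x̄ = [-26, -29]
S = H·P̄·Hᵀ + R = [100 126; 126 193]
K = P̄·Hᵀ·S⁻¹ = [-909/3424 483/1712; 1077/3424 21/1712]
x' = x̄ + K·y = [-1095/856, 399/856]
P' = (I − K·H)·P̄ = [1591/3424 -303/3424; -303/3424 359/3424]

x' = [-1095/856, 399/856]
P' = [1591/3424 -303/3424; -303/3424 359/3424]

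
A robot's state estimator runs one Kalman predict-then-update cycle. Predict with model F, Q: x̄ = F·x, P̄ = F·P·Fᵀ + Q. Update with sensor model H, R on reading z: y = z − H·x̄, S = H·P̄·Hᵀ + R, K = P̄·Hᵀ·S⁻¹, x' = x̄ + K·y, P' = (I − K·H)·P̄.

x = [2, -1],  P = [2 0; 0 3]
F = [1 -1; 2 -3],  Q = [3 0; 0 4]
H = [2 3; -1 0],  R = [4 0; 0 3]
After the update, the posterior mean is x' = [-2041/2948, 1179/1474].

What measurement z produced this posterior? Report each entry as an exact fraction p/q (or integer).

z = [1, 2]

x̄ = F·x = [3, 7]
P̄ = F·P·Fᵀ + Q = [8 13; 13 39]
S = H·P̄·Hᵀ + R = [543 -55; -55 11]
K = P̄·Hᵀ·S⁻¹ = [15/268 -1319/2948; 39/134 403/1474]
x' − x̄ = [-10885/2948, -9139/1474] = K·y
y = (KᵀK)⁻¹·Kᵀ·(x' − x̄) = [-26, 5]
z = y + H·x̄ = [-26, 5] + [27, -3] = [1, 2]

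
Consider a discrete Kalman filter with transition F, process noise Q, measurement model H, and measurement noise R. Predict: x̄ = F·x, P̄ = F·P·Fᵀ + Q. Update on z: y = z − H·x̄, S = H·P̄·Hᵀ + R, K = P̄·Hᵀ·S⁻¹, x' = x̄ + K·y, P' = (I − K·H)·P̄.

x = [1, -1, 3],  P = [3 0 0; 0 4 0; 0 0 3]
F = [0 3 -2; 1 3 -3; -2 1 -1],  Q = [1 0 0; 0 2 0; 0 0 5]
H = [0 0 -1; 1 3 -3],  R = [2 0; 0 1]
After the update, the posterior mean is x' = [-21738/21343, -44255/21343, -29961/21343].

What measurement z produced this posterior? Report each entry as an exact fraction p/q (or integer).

x̄ = F·x = [-9, -11, -6]
P̄ = F·P·Fᵀ + Q = [49 54 18; 54 68 15; 18 15 24]
S = H·P̄·Hᵀ + R = [26 9; 9 824]
K = P̄·Hᵀ·S⁻¹ = [-16245/21343 4244/21343; -14277/21343 5673/21343; -19695/21343 -18/21343]
x' − x̄ = [170349/21343, 190518/21343, 98097/21343] = K·y
y = (KᵀK)⁻¹·Kᵀ·(x' − x̄) = [-5, 21]
z = y + H·x̄ = [-5, 21] + [6, -24] = [1, -3]

z = [1, -3]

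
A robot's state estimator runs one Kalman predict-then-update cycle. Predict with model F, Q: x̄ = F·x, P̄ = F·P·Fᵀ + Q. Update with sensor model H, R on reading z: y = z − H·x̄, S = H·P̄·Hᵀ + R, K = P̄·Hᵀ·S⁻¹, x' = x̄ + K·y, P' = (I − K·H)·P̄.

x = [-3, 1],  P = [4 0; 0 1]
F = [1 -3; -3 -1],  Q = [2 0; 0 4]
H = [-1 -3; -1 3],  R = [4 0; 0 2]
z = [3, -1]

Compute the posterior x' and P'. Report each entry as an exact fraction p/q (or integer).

x̄ = F·x = [-6, 8]
P̄ = F·P·Fᵀ + Q = [15 -9; -9 41]
y = z − H·x̄ = [21, -31]
S = H·P̄·Hᵀ + R = [334 -354; -354 440]
K = P̄·Hᵀ·S⁻¹ = [-2397/5411 -2445/5411; -858/5411 933/5411]
x' = x̄ + K·y = [-7008/5411, -3653/5411]
P' = (I − K·H)·P̄ = [7239/5411 783/5411; 783/5411 883/5411]

x' = [-7008/5411, -3653/5411]
P' = [7239/5411 783/5411; 783/5411 883/5411]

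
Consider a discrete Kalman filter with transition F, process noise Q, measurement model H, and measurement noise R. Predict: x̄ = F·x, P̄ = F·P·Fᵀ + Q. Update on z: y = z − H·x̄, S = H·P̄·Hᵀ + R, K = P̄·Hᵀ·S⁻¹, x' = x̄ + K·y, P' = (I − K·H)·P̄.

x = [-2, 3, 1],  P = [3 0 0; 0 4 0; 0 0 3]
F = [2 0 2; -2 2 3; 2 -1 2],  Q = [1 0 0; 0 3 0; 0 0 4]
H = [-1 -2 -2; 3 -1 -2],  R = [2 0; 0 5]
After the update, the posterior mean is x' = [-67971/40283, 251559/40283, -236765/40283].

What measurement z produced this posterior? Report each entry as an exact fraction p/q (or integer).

z = [1, 1]

x̄ = F·x = [-2, 13, -5]
P̄ = F·P·Fᵀ + Q = [25 6 24; 6 58 -2; 24 -2 32]
S = H·P̄·Hᵀ + R = [491 31; 31 84]
K = P̄·Hᵀ·S⁻¹ = [-7791/40283 12946/40283; -8796/40283 -14018/40283; -7366/40283 7514/40283]
x' − x̄ = [12595/40283, -272120/40283, -35350/40283] = K·y
y = (KᵀK)⁻¹·Kᵀ·(x' − x̄) = [15, 10]
z = y + H·x̄ = [15, 10] + [-14, -9] = [1, 1]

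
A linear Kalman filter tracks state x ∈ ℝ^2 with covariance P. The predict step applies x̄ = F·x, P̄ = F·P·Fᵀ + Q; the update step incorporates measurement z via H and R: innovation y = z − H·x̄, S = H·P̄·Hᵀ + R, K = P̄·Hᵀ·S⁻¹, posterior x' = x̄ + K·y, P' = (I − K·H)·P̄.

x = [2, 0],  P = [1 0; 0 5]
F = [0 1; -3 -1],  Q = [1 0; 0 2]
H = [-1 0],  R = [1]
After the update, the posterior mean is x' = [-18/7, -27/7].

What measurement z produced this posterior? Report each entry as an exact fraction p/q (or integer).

x̄ = F·x = [0, -6]
P̄ = F·P·Fᵀ + Q = [6 -5; -5 16]
S = H·P̄·Hᵀ + R = [7]
K = P̄·Hᵀ·S⁻¹ = [-6/7; 5/7]
x' − x̄ = [-18/7, 15/7] = K·y
y = (KᵀK)⁻¹·Kᵀ·(x' − x̄) = [3]
z = y + H·x̄ = [3] + [0] = [3]

z = [3]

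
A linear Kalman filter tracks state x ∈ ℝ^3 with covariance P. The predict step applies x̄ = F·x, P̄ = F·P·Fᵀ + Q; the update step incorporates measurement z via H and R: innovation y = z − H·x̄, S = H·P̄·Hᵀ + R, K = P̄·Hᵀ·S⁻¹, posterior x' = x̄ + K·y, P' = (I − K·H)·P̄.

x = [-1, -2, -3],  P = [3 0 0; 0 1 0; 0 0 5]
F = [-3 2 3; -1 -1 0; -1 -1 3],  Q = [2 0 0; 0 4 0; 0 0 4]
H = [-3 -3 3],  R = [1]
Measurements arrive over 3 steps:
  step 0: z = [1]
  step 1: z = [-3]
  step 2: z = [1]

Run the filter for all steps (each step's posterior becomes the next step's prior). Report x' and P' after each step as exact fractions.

step 0: x̄ = F·x = [-10, 3, -6]
step 0: P̄ = F·P·Fᵀ + Q = [78 7 52; 7 8 4; 52 4 53]
step 0: y = z − H·x̄ = [-2]
step 0: S = H·P̄·Hᵀ + R = [370]
step 0: K = P̄·Hᵀ·S⁻¹ = [-99/370; -33/370; -9/370]
step 0: x' = x̄ + K·y = [-1751/185, 588/185, -1101/185]
step 0: P' = (I − K·H)·P̄ = [19059/370 -677/370 18349/370; -677/370 1871/370 1183/370; 18349/370 1183/370 19529/370]
step 1: x̄ = F·x = [3126/185, 1163/185, -428/37]
step 1: P̄ = F·P·Fᵀ + Q = [23777/185 -2919/185 1188/37; -2919/185 10528/185 -3902/37; 1188/37 -3902/37 15925/74]
step 1: y = z − H·x̄ = [18732/185]
step 1: S = H·P̄·Hᵀ + R = [1717921/370]
step 1: K = P̄·Hᵀ·S⁻¹ = [-89508/1717921; -162714/1717921; 320295/1717921]
step 1: x' = x̄ + K·y = [19965174/1717921, -5675765/1717921, 12559000/1717921]
step 1: P' = (I − K·H)·P̄ = [199141441/1717921 -66468723/1717921 132642882/1717921; -66468723/1717921 26207294/1717921 -40315667/1717921; 132642882/1717921 -40315667/1717921 92433980/1717921]
step 2: x̄ = F·x = [-33570052/1717921, -14289409/1717921, 23387591/1717921]
step 2: P̄ = F·P·Fᵀ + Q = [658708603/1717921 201559367/1717921 -402214753/1717921; 201559367/1717921 99282973/1717921 -184570356/1717921; -402214753/1717921 -184570356/1717921 377225503/1717921]
step 2: y = z − H·x̄ = [-212023235/1717921]
step 2: S = H·P̄·Hᵀ + R = [24408872200/1717921]
step 2: K = P̄·Hᵀ·S⁻¹ = [-3787448169/24408872200; -182029761/3051109025; 723007959/6102218050]
step 2: x' = x̄ + K·y = [-1906967297/4881774440, -582565318/610221805, -1231524203/1220443610]
step 2: P' = (I − K·H)·P̄ = [1009109542759/24408872200 -43336498754/3051109025 165288767501/6102218050; -43336498754/3051109025 22029245717/3051109025 -21367929624/3051109025; 165288767501/6102218050 -21367929624/3051109025 61396955453/3051109025]

step 0: x' = [-1751/185, 588/185, -1101/185], P' = [19059/370 -677/370 18349/370; -677/370 1871/370 1183/370; 18349/370 1183/370 19529/370]
step 1: x' = [19965174/1717921, -5675765/1717921, 12559000/1717921], P' = [199141441/1717921 -66468723/1717921 132642882/1717921; -66468723/1717921 26207294/1717921 -40315667/1717921; 132642882/1717921 -40315667/1717921 92433980/1717921]
step 2: x' = [-1906967297/4881774440, -582565318/610221805, -1231524203/1220443610], P' = [1009109542759/24408872200 -43336498754/3051109025 165288767501/6102218050; -43336498754/3051109025 22029245717/3051109025 -21367929624/3051109025; 165288767501/6102218050 -21367929624/3051109025 61396955453/3051109025]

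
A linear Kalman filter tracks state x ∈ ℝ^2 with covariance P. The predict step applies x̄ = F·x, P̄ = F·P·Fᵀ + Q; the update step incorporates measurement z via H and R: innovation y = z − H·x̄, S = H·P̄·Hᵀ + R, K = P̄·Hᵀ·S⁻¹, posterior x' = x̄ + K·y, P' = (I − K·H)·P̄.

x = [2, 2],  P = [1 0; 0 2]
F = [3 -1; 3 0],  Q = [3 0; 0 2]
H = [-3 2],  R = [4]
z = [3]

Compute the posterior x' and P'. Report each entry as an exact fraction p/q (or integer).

x̄ = F·x = [4, 6]
P̄ = F·P·Fᵀ + Q = [14 9; 9 11]
y = z − H·x̄ = [3]
S = H·P̄·Hᵀ + R = [66]
K = P̄·Hᵀ·S⁻¹ = [-4/11; -5/66]
x' = x̄ + K·y = [32/11, 127/22]
P' = (I − K·H)·P̄ = [58/11 79/11; 79/11 701/66]

x' = [32/11, 127/22]
P' = [58/11 79/11; 79/11 701/66]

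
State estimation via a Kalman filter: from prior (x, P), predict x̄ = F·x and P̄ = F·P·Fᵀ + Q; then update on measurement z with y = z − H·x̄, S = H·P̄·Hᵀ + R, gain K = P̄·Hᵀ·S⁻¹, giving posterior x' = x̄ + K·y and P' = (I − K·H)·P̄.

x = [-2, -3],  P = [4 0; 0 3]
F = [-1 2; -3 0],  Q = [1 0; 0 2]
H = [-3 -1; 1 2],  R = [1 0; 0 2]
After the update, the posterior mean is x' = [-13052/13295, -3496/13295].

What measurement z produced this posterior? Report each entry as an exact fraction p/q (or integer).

z = [3, -2]

x̄ = F·x = [-4, 6]
P̄ = F·P·Fᵀ + Q = [17 12; 12 38]
S = H·P̄·Hᵀ + R = [264 -211; -211 219]
K = P̄·Hᵀ·S⁻¹ = [-5146/13295 -2469/13295; 2362/13295 7618/13295]
x' − x̄ = [40128/13295, -83266/13295] = K·y
y = (KᵀK)⁻¹·Kᵀ·(x' − x̄) = [-3, -10]
z = y + H·x̄ = [-3, -10] + [6, 8] = [3, -2]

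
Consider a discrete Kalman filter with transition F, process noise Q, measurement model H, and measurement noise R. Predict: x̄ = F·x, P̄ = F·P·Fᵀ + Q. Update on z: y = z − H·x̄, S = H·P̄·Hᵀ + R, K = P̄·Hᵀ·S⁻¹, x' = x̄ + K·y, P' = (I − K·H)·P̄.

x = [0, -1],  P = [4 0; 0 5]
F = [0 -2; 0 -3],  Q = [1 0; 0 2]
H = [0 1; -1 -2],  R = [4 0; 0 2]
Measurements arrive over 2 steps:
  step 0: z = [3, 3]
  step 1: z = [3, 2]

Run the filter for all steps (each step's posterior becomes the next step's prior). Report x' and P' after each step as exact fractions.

step 0: x' = [-1511/1505, -941/1505], P' = [1734/1505 -456/1505; -456/1505 724/1505]
step 1: x' = [-70484/142967, -40147/142967], P' = [155466/142967 -43896/142967; -43896/142967 68740/142967]

step 0: x̄ = F·x = [2, 3]
step 0: P̄ = F·P·Fᵀ + Q = [21 30; 30 47]
step 0: y = z − H·x̄ = [0, 11]
step 0: S = H·P̄·Hᵀ + R = [51 -124; -124 331]
step 0: K = P̄·Hᵀ·S⁻¹ = [-114/1505 -411/1505; 181/1505 -496/1505]
step 0: x' = x̄ + K·y = [-1511/1505, -941/1505]
step 0: P' = (I − K·H)·P̄ = [1734/1505 -456/1505; -456/1505 724/1505]
step 1: x̄ = F·x = [1882/1505, 2823/1505]
step 1: P̄ = F·P·Fᵀ + Q = [4401/1505 4344/1505; 4344/1505 9526/1505]
step 1: y = z − H·x̄ = [1692/1505, 10538/1505]
step 1: S = H·P̄·Hᵀ + R = [15546/1505 -23396/1505; -23396/1505 62891/1505]
step 1: K = P̄·Hᵀ·S⁻¹ = [-10974/142967 -33837/142967; 17185/142967 -46792/142967]
step 1: x' = x̄ + K·y = [-70484/142967, -40147/142967]
step 1: P' = (I − K·H)·P̄ = [155466/142967 -43896/142967; -43896/142967 68740/142967]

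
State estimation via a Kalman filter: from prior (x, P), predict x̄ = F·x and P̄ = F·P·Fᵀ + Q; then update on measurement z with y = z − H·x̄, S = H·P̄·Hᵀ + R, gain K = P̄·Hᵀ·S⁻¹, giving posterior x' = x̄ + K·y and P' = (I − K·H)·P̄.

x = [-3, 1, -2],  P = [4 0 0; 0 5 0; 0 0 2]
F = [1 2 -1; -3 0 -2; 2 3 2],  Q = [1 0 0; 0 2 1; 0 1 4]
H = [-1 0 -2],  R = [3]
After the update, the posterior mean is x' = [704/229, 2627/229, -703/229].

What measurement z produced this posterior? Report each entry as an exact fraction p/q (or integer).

x̄ = F·x = [1, 13, -7]
P̄ = F·P·Fᵀ + Q = [27 -8 34; -8 46 -31; 34 -31 73]
S = H·P̄·Hᵀ + R = [458]
K = P̄·Hᵀ·S⁻¹ = [-95/458; 35/229; -90/229]
x' − x̄ = [475/229, -350/229, 900/229] = K·y
y = (KᵀK)⁻¹·Kᵀ·(x' − x̄) = [-10]
z = y + H·x̄ = [-10] + [13] = [3]

z = [3]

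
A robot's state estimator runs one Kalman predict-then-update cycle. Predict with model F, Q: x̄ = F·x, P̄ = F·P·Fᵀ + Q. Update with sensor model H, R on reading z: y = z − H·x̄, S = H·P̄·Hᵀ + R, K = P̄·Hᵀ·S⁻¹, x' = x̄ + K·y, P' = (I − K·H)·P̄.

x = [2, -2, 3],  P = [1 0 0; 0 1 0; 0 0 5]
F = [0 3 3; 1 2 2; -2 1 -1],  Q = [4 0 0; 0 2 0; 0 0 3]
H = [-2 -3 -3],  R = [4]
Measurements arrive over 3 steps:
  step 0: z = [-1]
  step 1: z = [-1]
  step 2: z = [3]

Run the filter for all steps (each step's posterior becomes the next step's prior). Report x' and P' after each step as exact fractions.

step 0: x̄ = F·x = [3, 4, -9]
step 0: P̄ = F·P·Fᵀ + Q = [58 36 -12; 36 27 -10; -12 -10 13]
step 0: y = z − H·x̄ = [-10]
step 0: S = H·P̄·Hᵀ + R = [704]
step 0: K = P̄·Hᵀ·S⁻¹ = [-47/176; -123/704; 15/704]
step 0: x' = x̄ + K·y = [499/88, 2023/352, -3243/352]
step 0: P' = (I − K·H)·P̄ = [343/44 555/176 -1407/176; 555/176 3879/704 -5195/704; -1407/176 -5195/704 8927/704]
step 1: x̄ = F·x = [-915/88, -111/88, 637/176]
step 1: P̄ = F·P·Fᵀ + Q = [1535/44 267/44 663/88; 267/44 183/44 51/88; 663/88 51/88 3967/176]
step 1: y = z − H·x̄ = [-2591/176]
step 1: S = H·P̄·Hᵀ + R = [98119/176]
step 1: K = P̄·Hᵀ·S⁻¹ = [-19462/98119; -4638/98119; -14859/98119]
step 1: x' = x̄ + K·y = [-733703/98119, -55485/98119, 573872/98119]
step 1: P' = (I − K·H)·P̄ = [1270916/98119 82536/98119 -903864/98119; 82536/98119 285864/98119 -334704/98119; -903864/98119 -334704/98119 957092/98119]
step 2: x̄ = F·x = [1555161/98119, 303071/98119, 838049/98119]
step 2: P̄ = F·P·Fᵀ + Q = [5554408/98119 977304/98119 2914284/98119; 977304/98119 476034/98119 387424/98119; 2914284/98119 387424/98119 3344785/98119]
step 2: y = z − H·x̄ = [6828039/98119]
step 2: S = H·P̄·Hᵀ + R = [110670167/98119]
step 2: K = P̄·Hᵀ·S⁻¹ = [-22783580/110670167; -4544982/110670167; -17025195/110670167]
step 2: x' = x̄ + K·y = [168598893/110670167, 25556761/110670167, -239522138/110670167]
step 2: P' = (I − K·H)·P̄ = [974487544/110670167 46957632/110670167 -666237888/110670167; 46957632/110670167 326398566/110670167 -351643678/110670167; -666237888/110670167 -351643678/110670167 818502530/110670167]

step 0: x' = [499/88, 2023/352, -3243/352], P' = [343/44 555/176 -1407/176; 555/176 3879/704 -5195/704; -1407/176 -5195/704 8927/704]
step 1: x' = [-733703/98119, -55485/98119, 573872/98119], P' = [1270916/98119 82536/98119 -903864/98119; 82536/98119 285864/98119 -334704/98119; -903864/98119 -334704/98119 957092/98119]
step 2: x' = [168598893/110670167, 25556761/110670167, -239522138/110670167], P' = [974487544/110670167 46957632/110670167 -666237888/110670167; 46957632/110670167 326398566/110670167 -351643678/110670167; -666237888/110670167 -351643678/110670167 818502530/110670167]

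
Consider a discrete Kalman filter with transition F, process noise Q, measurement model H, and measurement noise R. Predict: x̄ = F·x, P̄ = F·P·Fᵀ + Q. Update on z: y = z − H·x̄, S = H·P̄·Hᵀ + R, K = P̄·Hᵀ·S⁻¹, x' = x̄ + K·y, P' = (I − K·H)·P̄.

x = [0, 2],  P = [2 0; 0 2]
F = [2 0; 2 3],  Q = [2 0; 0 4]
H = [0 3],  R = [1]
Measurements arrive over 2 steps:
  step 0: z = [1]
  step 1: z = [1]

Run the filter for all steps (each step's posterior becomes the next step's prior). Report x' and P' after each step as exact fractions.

step 0: x̄ = F·x = [0, 6]
step 0: P̄ = F·P·Fᵀ + Q = [10 8; 8 30]
step 0: y = z − H·x̄ = [-17]
step 0: S = H·P̄·Hᵀ + R = [271]
step 0: K = P̄·Hᵀ·S⁻¹ = [24/271; 90/271]
step 0: x' = x̄ + K·y = [-408/271, 96/271]
step 0: P' = (I − K·H)·P̄ = [2134/271 8/271; 8/271 30/271]
step 1: x̄ = F·x = [-816/271, -528/271]
step 1: P̄ = F·P·Fᵀ + Q = [9078/271 8584/271; 8584/271 9986/271]
step 1: y = z − H·x̄ = [1855/271]
step 1: S = H·P̄·Hᵀ + R = [90145/271]
step 1: K = P̄·Hᵀ·S⁻¹ = [25752/90145; 29958/90145]
step 1: x' = x̄ + K·y = [-19032/18029, 5886/18029]
step 1: P' = (I − K·H)·P̄ = [572586/90145 8584/90145; 8584/90145 9986/90145]

step 0: x' = [-408/271, 96/271], P' = [2134/271 8/271; 8/271 30/271]
step 1: x' = [-19032/18029, 5886/18029], P' = [572586/90145 8584/90145; 8584/90145 9986/90145]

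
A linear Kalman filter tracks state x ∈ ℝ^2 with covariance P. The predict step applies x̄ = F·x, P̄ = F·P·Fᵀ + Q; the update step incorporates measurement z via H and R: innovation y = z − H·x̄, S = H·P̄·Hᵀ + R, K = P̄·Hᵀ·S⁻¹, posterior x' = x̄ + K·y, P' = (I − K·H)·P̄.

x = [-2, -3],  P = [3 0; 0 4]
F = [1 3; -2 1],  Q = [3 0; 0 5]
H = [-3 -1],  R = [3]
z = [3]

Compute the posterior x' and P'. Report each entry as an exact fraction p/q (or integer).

x̄ = F·x = [-11, 1]
P̄ = F·P·Fᵀ + Q = [42 6; 6 21]
y = z − H·x̄ = [-29]
S = H·P̄·Hᵀ + R = [438]
K = P̄·Hᵀ·S⁻¹ = [-22/73; -13/146]
x' = x̄ + K·y = [-165/73, 523/146]
P' = (I − K·H)·P̄ = [162/73 -420/73; -420/73 2559/146]

x' = [-165/73, 523/146]
P' = [162/73 -420/73; -420/73 2559/146]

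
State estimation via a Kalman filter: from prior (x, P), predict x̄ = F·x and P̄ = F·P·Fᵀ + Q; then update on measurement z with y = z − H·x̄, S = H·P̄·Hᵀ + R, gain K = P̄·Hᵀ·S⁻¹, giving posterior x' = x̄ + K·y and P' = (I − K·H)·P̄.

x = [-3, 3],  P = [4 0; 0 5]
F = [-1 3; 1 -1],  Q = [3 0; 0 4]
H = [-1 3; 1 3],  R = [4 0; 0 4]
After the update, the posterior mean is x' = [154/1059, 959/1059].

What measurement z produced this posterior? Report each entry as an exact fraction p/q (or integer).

z = [3, 3]

x̄ = F·x = [12, -6]
P̄ = F·P·Fᵀ + Q = [52 -19; -19 13]
S = H·P̄·Hᵀ + R = [287 65; 65 59]
K = P̄·Hᵀ·S⁻¹ = [-3053/6354 2825/6354; 1061/6354 985/6354]
x' − x̄ = [-12554/1059, 7313/1059] = K·y
y = (KᵀK)⁻¹·Kᵀ·(x' − x̄) = [33, 9]
z = y + H·x̄ = [33, 9] + [-30, -6] = [3, 3]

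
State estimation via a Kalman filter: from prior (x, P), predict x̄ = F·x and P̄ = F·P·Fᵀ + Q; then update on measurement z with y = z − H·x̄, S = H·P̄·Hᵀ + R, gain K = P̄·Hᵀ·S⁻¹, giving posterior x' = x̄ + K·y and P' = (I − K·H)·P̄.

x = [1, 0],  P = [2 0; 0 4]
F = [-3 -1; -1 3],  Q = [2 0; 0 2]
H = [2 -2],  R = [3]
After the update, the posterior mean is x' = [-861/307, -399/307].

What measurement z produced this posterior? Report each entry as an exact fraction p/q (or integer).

z = [-3]

x̄ = F·x = [-3, -1]
P̄ = F·P·Fᵀ + Q = [24 -6; -6 40]
S = H·P̄·Hᵀ + R = [307]
K = P̄·Hᵀ·S⁻¹ = [60/307; -92/307]
x' − x̄ = [60/307, -92/307] = K·y
y = (KᵀK)⁻¹·Kᵀ·(x' − x̄) = [1]
z = y + H·x̄ = [1] + [-4] = [-3]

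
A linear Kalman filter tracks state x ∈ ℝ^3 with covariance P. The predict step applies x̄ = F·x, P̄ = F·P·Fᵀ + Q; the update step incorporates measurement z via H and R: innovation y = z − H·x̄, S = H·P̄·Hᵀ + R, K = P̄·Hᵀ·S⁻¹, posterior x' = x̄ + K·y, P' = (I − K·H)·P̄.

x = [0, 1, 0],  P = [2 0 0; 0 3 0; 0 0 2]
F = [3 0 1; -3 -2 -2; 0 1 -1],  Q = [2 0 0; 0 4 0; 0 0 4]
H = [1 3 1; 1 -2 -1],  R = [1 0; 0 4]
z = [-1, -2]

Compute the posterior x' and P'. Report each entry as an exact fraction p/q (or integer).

x̄ = F·x = [0, -2, 1]
P̄ = F·P·Fᵀ + Q = [22 -22 -2; -22 42 -2; -2 -2 9]
y = z − H·x̄ = [4, -5]
S = H·P̄·Hᵀ + R = [262 -251; -251 287]
K = P̄·Hᵀ·S⁻¹ = [3866/12193 6270/12193; 3170/12193 -1646/12193; -1470/12193 -1583/12193]
x' = x̄ + K·y = [-15886/12193, -3476/12193, 14228/12193]
P' = (I − K·H)·P̄ = [19722/12193 -10498/12193 15638/12193; -10498/12193 17582/12193 -39078/12193; 15638/12193 -39078/12193 100126/12193]

x' = [-15886/12193, -3476/12193, 14228/12193]
P' = [19722/12193 -10498/12193 15638/12193; -10498/12193 17582/12193 -39078/12193; 15638/12193 -39078/12193 100126/12193]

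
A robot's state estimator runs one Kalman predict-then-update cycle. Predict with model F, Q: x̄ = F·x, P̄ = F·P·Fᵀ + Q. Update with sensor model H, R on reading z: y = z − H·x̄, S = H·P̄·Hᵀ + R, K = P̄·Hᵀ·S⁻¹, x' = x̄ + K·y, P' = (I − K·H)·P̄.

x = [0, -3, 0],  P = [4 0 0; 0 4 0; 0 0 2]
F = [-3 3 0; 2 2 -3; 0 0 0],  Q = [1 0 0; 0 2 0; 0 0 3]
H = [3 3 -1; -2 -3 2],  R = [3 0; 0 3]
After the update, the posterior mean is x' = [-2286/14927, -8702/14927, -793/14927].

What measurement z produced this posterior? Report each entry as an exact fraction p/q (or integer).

x̄ = F·x = [-9, -6, 0]
P̄ = F·P·Fᵀ + Q = [73 0 0; 0 52 0; 0 0 3]
S = H·P̄·Hᵀ + R = [1131 -912; -912 775]
K = P̄·Hᵀ·S⁻¹ = [12191/14927 11534/14927; -7124/14927 -11388/14927; 1049/14927 1350/14927]
x' − x̄ = [132057/14927, 80860/14927, -793/14927] = K·y
y = (KᵀK)⁻¹·Kᵀ·(x' − x̄) = [43, -34]
z = y + H·x̄ = [43, -34] + [-45, 36] = [-2, 2]

z = [-2, 2]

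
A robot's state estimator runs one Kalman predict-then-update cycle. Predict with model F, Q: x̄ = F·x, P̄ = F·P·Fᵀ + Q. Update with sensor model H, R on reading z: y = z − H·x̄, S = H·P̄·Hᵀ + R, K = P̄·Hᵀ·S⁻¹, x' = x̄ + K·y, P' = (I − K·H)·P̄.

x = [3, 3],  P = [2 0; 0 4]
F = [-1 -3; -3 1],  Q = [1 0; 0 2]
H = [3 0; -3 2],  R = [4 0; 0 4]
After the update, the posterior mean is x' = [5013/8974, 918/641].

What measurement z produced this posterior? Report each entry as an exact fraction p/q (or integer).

z = [3, 2]

x̄ = F·x = [-12, -6]
P̄ = F·P·Fᵀ + Q = [39 -6; -6 24]
S = H·P̄·Hᵀ + R = [355 -387; -387 523]
K = P̄·Hᵀ·S⁻¹ = [2817/8974 -129/8974; 288/641 294/641]
x' − x̄ = [112701/8974, 4764/641] = K·y
y = (KᵀK)⁻¹·Kᵀ·(x' − x̄) = [39, -22]
z = y + H·x̄ = [39, -22] + [-36, 24] = [3, 2]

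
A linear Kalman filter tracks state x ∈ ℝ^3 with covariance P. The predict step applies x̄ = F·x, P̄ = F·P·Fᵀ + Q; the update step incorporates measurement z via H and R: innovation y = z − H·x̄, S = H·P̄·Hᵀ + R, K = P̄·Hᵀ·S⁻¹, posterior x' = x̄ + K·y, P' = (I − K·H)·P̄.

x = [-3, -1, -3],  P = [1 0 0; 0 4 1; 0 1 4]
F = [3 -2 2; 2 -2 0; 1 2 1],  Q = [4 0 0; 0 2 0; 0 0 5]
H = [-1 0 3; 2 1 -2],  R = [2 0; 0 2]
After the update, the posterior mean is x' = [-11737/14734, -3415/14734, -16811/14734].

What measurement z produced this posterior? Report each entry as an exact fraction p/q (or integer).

x̄ = F·x = [-13, -4, -8]
P̄ = F·P·Fᵀ + Q = [37 18 -3; 18 22 -16; -3 -16 30]
S = H·P̄·Hᵀ + R = [327 -344; -344 452]
K = P̄·Hᵀ·S⁻¹ = [3230/7367 8111/14734; 282/7367 3363/14734; 3457/7367 2589/14734]
x' − x̄ = [179805/14734, 55521/14734, 101061/14734] = K·y
y = (KᵀK)⁻¹·Kᵀ·(x' − x̄) = [9, 15]
z = y + H·x̄ = [9, 15] + [-11, -14] = [-2, 1]

z = [-2, 1]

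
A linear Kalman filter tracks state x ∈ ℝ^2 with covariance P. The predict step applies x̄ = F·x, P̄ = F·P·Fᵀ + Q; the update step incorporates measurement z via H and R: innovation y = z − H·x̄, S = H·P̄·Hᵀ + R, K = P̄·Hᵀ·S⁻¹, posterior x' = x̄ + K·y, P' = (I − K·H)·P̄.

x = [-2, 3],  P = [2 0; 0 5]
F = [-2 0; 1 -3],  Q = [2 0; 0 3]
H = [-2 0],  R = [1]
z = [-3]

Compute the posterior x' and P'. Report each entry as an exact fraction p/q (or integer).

x̄ = F·x = [4, -11]
P̄ = F·P·Fᵀ + Q = [10 -4; -4 50]
y = z − H·x̄ = [5]
S = H·P̄·Hᵀ + R = [41]
K = P̄·Hᵀ·S⁻¹ = [-20/41; 8/41]
x' = x̄ + K·y = [64/41, -411/41]
P' = (I − K·H)·P̄ = [10/41 -4/41; -4/41 1986/41]

x' = [64/41, -411/41]
P' = [10/41 -4/41; -4/41 1986/41]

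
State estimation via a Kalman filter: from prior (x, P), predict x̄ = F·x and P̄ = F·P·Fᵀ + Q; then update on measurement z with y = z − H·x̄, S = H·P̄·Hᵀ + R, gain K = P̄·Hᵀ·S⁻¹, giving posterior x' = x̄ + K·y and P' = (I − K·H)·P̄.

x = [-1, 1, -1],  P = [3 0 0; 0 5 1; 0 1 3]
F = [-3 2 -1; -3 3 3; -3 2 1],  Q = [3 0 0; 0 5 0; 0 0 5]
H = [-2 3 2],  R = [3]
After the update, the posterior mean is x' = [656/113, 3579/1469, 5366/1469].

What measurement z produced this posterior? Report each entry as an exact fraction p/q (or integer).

x̄ = F·x = [6, 3, 4]
P̄ = F·P·Fᵀ + Q = [49 51 44; 51 122 75; 44 75 59]
S = H·P̄·Hᵀ + R = [1469]
K = P̄·Hᵀ·S⁻¹ = [11/113; 414/1469; 255/1469]
x' − x̄ = [-22/113, -828/1469, -510/1469] = K·y
y = (KᵀK)⁻¹·Kᵀ·(x' − x̄) = [-2]
z = y + H·x̄ = [-2] + [5] = [3]

z = [3]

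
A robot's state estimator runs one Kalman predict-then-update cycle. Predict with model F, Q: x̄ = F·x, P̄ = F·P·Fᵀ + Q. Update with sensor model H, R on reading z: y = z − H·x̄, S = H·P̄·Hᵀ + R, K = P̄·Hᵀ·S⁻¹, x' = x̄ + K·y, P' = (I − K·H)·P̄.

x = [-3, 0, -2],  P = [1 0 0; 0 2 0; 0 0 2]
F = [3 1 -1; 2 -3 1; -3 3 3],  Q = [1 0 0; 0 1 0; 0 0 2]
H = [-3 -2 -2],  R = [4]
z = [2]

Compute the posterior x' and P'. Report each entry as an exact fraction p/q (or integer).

x' = [-207/71, -452/71, 1325/142]
P' = [794/71 -222/71 -949/71; -222/71 1743/71 -1402/71; -949/71 -1402/71 5713/142]

x̄ = F·x = [-7, -8, 3]
P̄ = F·P·Fᵀ + Q = [14 -2 -9; -2 25 -18; -9 -18 47]
y = z − H·x̄ = [-29]
S = H·P̄·Hᵀ + R = [142]
K = P̄·Hᵀ·S⁻¹ = [-10/71; -4/71; -31/142]
x' = x̄ + K·y = [-207/71, -452/71, 1325/142]
P' = (I − K·H)·P̄ = [794/71 -222/71 -949/71; -222/71 1743/71 -1402/71; -949/71 -1402/71 5713/142]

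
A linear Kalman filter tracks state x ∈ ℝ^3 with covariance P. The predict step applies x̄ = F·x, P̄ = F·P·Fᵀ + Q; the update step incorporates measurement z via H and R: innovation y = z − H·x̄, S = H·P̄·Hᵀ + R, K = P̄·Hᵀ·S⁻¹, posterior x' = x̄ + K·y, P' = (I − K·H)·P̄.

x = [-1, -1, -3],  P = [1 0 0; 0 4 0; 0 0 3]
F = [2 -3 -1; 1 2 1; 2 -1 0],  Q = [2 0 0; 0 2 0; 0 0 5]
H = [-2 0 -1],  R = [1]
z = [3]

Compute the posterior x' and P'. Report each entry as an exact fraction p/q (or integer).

x' = [-14/129, -494/129, -118/43]
P' = [187/129 -257/129 -107/43; -257/129 1270/129 162/43; -107/43 162/43 443/86]

x̄ = F·x = [4, -6, -1]
P̄ = F·P·Fᵀ + Q = [45 -25 16; -25 22 -6; 16 -6 13]
y = z − H·x̄ = [10]
S = H·P̄·Hᵀ + R = [258]
K = P̄·Hᵀ·S⁻¹ = [-53/129; 28/129; -15/86]
x' = x̄ + K·y = [-14/129, -494/129, -118/43]
P' = (I − K·H)·P̄ = [187/129 -257/129 -107/43; -257/129 1270/129 162/43; -107/43 162/43 443/86]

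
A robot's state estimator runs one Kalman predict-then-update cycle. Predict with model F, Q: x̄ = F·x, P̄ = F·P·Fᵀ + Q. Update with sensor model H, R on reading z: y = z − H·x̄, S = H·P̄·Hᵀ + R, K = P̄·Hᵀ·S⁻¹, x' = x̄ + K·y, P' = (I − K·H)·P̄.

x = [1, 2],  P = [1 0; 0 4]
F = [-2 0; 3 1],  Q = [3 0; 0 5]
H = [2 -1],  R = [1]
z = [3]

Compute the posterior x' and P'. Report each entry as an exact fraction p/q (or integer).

x̄ = F·x = [-2, 5]
P̄ = F·P·Fᵀ + Q = [7 -6; -6 18]
y = z − H·x̄ = [12]
S = H·P̄·Hᵀ + R = [71]
K = P̄·Hᵀ·S⁻¹ = [20/71; -30/71]
x' = x̄ + K·y = [98/71, -5/71]
P' = (I − K·H)·P̄ = [97/71 174/71; 174/71 378/71]

x' = [98/71, -5/71]
P' = [97/71 174/71; 174/71 378/71]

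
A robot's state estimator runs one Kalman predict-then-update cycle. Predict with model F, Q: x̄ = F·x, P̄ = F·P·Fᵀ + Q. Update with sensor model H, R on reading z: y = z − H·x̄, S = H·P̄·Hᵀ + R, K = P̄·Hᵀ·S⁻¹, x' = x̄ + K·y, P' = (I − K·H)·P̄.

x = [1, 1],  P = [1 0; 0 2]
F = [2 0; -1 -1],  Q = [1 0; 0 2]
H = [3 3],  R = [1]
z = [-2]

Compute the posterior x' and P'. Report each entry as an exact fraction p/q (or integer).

x̄ = F·x = [2, -2]
P̄ = F·P·Fᵀ + Q = [5 -2; -2 5]
y = z − H·x̄ = [-2]
S = H·P̄·Hᵀ + R = [55]
K = P̄·Hᵀ·S⁻¹ = [9/55; 9/55]
x' = x̄ + K·y = [92/55, -128/55]
P' = (I − K·H)·P̄ = [194/55 -191/55; -191/55 194/55]

x' = [92/55, -128/55]
P' = [194/55 -191/55; -191/55 194/55]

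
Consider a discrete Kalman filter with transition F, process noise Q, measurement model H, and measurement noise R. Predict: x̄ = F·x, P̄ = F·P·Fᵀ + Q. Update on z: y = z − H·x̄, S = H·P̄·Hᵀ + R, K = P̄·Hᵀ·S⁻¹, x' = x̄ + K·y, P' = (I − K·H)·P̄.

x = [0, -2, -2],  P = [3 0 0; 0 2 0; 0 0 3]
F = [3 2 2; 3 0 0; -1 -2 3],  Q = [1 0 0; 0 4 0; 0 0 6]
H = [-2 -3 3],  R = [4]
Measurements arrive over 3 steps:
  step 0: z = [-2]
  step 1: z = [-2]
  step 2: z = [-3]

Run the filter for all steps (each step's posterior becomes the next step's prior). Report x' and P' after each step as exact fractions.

step 0: x' = [-8672/1345, 2088/1345, -4574/1345], P' = [34284/1345 6039/1345 28663/1345; 6039/1345 11419/1345 15213/1345; 28663/1345 15213/1345 34531/1345]
step 1: x' = [45826472/8738401, -4368492/1248343, -5700682/8738401], P' = [495194460/8738401 -17192937/1248343 205926117/8738401; -17192937/1248343 13075489/1248343 1305207/1248343; 205926117/8738401 1305207/1248343 145574959/8738401]
step 2: x' = [-719086292663/92785037413, 257773919607/92785037413, -315097139932/92785037413], P' = [5398488042816/92785037413 -1647238121811/92785037413 1920279943313/92785037413; -1647238121811/92785037413 1247765184943/92785037413 122745166233/92785037413; 1920279943313/92785037413 122745166233/92785037413 1396310141463/92785037413]

step 0: x̄ = F·x = [-8, 0, -2]
step 0: P̄ = F·P·Fᵀ + Q = [48 27 1; 27 31 -9; 1 -9 44]
step 0: y = z − H·x̄ = [-12]
step 0: S = H·P̄·Hᵀ + R = [1345]
step 0: K = P̄·Hᵀ·S⁻¹ = [-174/1345; -174/1345; 157/1345]
step 0: x' = x̄ + K·y = [-8672/1345, 2088/1345, -4574/1345]
step 0: P' = (I − K·H)·P̄ = [34284/1345 6039/1345 28663/1345; 6039/1345 11419/1345 15213/1345; 28663/1345 15213/1345 34531/1345]
step 1: x̄ = F·x = [-30988/1345, -26016/1345, -9226/1345]
step 1: P̄ = F·P·Fᵀ + Q = [1031829/1345 516768/1345 241413/1345; 516768/1345 313936/1345 118881/1345; 241413/1345 118881/1345 68431/1345]
step 1: y = z − H·x̄ = [-115036/1345]
step 1: S = H·P̄·Hᵀ + R = [8738401/1345]
step 1: K = P̄·Hᵀ·S⁻¹ = [-2889723/8738401; -231243/1248343; -634176/8738401]
step 1: x' = x̄ + K·y = [45826472/8738401, -4368492/1248343, -5700682/8738401]
step 1: P' = (I − K·H)·P̄ = [495194460/8738401 -17192937/1248343 205926117/8738401; -17192937/1248343 13075489/1248343 1305207/1248343; 205926117/8738401 1305207/1248343 145574959/8738401]
step 2: x̄ = F·x = [1754572/236173, 137479416/8738401, -1769630/8738401]
step 2: P̄ = F·P·Fᵀ + Q = [176051361/236173 134329824/236173 39035483/236173; 134329824/236173 4491703744/8738401 1089855027/8738401; 39035483/236173 1089855027/8738401 397316863/8738401]
step 2: y = z − H·x̄ = [521370263/8738401]
step 2: S = H·P̄·Hᵀ + R = [92785037413/8738401]
step 2: K = P̄·Hᵀ·S⁻¹ = [-23605472565/92785037413; -20145953127/92785037413; -4966240234/92785037413]
step 2: x' = x̄ + K·y = [-719086292663/92785037413, 257773919607/92785037413, -315097139932/92785037413]
step 2: P' = (I − K·H)·P̄ = [5398488042816/92785037413 -1647238121811/92785037413 1920279943313/92785037413; -1647238121811/92785037413 1247765184943/92785037413 122745166233/92785037413; 1920279943313/92785037413 122745166233/92785037413 1396310141463/92785037413]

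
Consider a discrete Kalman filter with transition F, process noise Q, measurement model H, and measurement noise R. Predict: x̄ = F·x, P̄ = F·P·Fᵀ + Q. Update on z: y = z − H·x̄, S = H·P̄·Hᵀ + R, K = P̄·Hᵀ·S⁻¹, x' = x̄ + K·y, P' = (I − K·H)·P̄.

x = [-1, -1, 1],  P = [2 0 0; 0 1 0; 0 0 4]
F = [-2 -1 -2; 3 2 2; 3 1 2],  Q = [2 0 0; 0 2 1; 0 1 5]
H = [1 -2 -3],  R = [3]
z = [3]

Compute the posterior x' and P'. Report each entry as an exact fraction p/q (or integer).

x' = [-113/322, -827/644, -173/644]
P' = [1125/322 -93/644 725/644; -93/644 2679/1288 -1627/1288; 725/644 -1627/1288 1791/1288]

x̄ = F·x = [1, -3, -2]
P̄ = F·P·Fᵀ + Q = [27 -30 -29; -30 40 37; -29 37 40]
y = z − H·x̄ = [-10]
S = H·P̄·Hᵀ + R = [1288]
K = P̄·Hᵀ·S⁻¹ = [87/644; -221/1288; -223/1288]
x' = x̄ + K·y = [-113/322, -827/644, -173/644]
P' = (I − K·H)·P̄ = [1125/322 -93/644 725/644; -93/644 2679/1288 -1627/1288; 725/644 -1627/1288 1791/1288]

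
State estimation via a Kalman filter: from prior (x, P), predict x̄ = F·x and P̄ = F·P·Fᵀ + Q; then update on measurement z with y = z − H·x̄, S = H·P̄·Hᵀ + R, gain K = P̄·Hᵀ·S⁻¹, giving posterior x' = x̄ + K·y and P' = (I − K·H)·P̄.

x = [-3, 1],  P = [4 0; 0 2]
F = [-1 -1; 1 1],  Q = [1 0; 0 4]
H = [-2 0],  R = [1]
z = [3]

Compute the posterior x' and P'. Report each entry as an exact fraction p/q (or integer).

x' = [-40/29, 26/29]
P' = [7/29 -6/29; -6/29 146/29]

x̄ = F·x = [2, -2]
P̄ = F·P·Fᵀ + Q = [7 -6; -6 10]
y = z − H·x̄ = [7]
S = H·P̄·Hᵀ + R = [29]
K = P̄·Hᵀ·S⁻¹ = [-14/29; 12/29]
x' = x̄ + K·y = [-40/29, 26/29]
P' = (I − K·H)·P̄ = [7/29 -6/29; -6/29 146/29]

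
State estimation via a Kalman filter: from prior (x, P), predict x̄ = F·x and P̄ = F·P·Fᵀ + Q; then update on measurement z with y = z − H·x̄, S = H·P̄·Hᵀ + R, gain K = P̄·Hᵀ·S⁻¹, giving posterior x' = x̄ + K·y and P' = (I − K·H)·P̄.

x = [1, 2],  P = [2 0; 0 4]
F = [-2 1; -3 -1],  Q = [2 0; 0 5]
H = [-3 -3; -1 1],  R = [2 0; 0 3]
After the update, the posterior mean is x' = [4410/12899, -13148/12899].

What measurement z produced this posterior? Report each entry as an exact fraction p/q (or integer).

z = [2, -1]

x̄ = F·x = [0, -5]
P̄ = F·P·Fᵀ + Q = [14 8; 8 27]
S = H·P̄·Hᵀ + R = [515 -39; -39 28]
K = P̄·Hᵀ·S⁻¹ = [-2082/12899 -5664/12899; -2199/12899 5690/12899]
x' − x̄ = [4410/12899, 51347/12899] = K·y
y = (KᵀK)⁻¹·Kᵀ·(x' − x̄) = [-13, 4]
z = y + H·x̄ = [-13, 4] + [15, -5] = [2, -1]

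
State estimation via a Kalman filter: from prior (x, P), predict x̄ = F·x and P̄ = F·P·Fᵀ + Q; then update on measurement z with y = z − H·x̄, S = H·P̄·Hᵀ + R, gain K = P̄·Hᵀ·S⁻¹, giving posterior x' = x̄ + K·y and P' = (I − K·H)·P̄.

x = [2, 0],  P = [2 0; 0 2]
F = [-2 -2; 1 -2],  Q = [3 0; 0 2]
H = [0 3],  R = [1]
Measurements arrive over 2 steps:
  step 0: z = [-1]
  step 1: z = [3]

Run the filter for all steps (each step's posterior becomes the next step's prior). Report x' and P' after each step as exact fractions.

step 0: x' = [-520/109, -34/109], P' = [1927/109 4/109; 4/109 12/109]
step 1: x' = [12173/9851, 19141/19702], P' = [137883/9851 -1899/9851; -1899/9851 2177/19702]

step 0: x̄ = F·x = [-4, 2]
step 0: P̄ = F·P·Fᵀ + Q = [19 4; 4 12]
step 0: y = z − H·x̄ = [-7]
step 0: S = H·P̄·Hᵀ + R = [109]
step 0: K = P̄·Hᵀ·S⁻¹ = [12/109; 36/109]
step 0: x' = x̄ + K·y = [-520/109, -34/109]
step 0: P' = (I − K·H)·P̄ = [1927/109 4/109; 4/109 12/109]
step 1: x̄ = F·x = [1108/109, -452/109]
step 1: P̄ = F·P·Fᵀ + Q = [8115/109 -3798/109; -3798/109 2177/109]
step 1: y = z − H·x̄ = [1683/109]
step 1: S = H·P̄·Hᵀ + R = [19702/109]
step 1: K = P̄·Hᵀ·S⁻¹ = [-5697/9851; 6531/19702]
step 1: x' = x̄ + K·y = [12173/9851, 19141/19702]
step 1: P' = (I − K·H)·P̄ = [137883/9851 -1899/9851; -1899/9851 2177/19702]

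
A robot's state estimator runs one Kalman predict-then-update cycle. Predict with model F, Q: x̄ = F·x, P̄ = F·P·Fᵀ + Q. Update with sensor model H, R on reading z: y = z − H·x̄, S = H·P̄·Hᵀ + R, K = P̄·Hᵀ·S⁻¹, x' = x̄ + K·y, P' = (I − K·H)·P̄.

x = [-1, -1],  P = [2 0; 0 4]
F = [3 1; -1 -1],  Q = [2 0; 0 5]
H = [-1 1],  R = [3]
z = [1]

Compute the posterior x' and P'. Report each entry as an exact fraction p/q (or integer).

x' = [-31/29, 11/58]
P' = [118/29 67/29; 67/29 197/58]

x̄ = F·x = [-4, 2]
P̄ = F·P·Fᵀ + Q = [24 -10; -10 11]
y = z − H·x̄ = [-5]
S = H·P̄·Hᵀ + R = [58]
K = P̄·Hᵀ·S⁻¹ = [-17/29; 21/58]
x' = x̄ + K·y = [-31/29, 11/58]
P' = (I − K·H)·P̄ = [118/29 67/29; 67/29 197/58]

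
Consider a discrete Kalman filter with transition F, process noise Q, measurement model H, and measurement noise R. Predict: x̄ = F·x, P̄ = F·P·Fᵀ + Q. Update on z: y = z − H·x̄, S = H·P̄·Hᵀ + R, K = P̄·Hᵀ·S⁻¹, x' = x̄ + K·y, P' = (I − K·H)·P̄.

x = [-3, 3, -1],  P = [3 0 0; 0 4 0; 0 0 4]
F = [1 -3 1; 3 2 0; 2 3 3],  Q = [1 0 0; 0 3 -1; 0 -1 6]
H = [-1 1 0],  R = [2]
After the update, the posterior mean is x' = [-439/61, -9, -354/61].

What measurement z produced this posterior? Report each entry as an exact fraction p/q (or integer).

z = [-2]

x̄ = F·x = [-13, -3, 0]
P̄ = F·P·Fᵀ + Q = [44 -15 -18; -15 46 41; -18 41 90]
S = H·P̄·Hᵀ + R = [122]
K = P̄·Hᵀ·S⁻¹ = [-59/122; 1/2; 59/122]
x' − x̄ = [354/61, -6, -354/61] = K·y
y = (KᵀK)⁻¹·Kᵀ·(x' − x̄) = [-12]
z = y + H·x̄ = [-12] + [10] = [-2]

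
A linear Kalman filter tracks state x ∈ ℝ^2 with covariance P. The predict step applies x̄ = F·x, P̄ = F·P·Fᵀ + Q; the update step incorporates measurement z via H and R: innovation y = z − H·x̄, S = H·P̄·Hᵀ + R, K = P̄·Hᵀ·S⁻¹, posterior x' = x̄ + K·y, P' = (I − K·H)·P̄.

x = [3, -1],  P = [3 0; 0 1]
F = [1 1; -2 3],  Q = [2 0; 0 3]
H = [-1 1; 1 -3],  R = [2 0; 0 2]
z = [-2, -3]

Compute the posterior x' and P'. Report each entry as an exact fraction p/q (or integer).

x' = [605/274, 204/137]
P' = [681/274 267/274; 267/274 159/274]

x̄ = F·x = [2, -9]
P̄ = F·P·Fᵀ + Q = [6 -3; -3 24]
y = z − H·x̄ = [9, -32]
S = H·P̄·Hᵀ + R = [38 -90; -90 242]
K = P̄·Hᵀ·S⁻¹ = [-207/274 -30/137; -27/137 -105/274]
x' = x̄ + K·y = [605/274, 204/137]
P' = (I − K·H)·P̄ = [681/274 267/274; 267/274 159/274]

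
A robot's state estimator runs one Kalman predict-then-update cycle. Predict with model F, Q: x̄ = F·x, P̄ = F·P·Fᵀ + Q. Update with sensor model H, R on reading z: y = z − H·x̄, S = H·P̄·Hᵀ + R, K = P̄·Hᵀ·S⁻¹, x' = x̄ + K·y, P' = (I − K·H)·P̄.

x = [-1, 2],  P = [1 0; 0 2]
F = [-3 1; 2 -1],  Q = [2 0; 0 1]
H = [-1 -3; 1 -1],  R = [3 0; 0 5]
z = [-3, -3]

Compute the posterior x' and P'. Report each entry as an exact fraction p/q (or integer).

x̄ = F·x = [5, -4]
P̄ = F·P·Fᵀ + Q = [13 -8; -8 7]
y = z − H·x̄ = [-10, -12]
S = H·P̄·Hᵀ + R = [31 24; 24 41]
K = P̄·Hᵀ·S⁻¹ = [-53/695 387/695; -173/695 -153/695]
x' = x̄ + K·y = [-639/695, 786/695]
P' = (I − K·H)·P̄ = [1491/695 -444/695; -444/695 321/695]

x' = [-639/695, 786/695]
P' = [1491/695 -444/695; -444/695 321/695]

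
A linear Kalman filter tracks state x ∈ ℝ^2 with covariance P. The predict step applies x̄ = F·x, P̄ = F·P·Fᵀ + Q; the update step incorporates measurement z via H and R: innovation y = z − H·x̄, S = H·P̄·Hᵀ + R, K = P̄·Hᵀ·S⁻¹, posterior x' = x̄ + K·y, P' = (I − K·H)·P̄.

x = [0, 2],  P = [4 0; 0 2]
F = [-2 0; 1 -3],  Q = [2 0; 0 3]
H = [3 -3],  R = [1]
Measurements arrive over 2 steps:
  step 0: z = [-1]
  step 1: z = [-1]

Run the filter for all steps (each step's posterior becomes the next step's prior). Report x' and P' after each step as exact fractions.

step 0: x' = [-39/14, -69/28], P' = [873/133 1733/266; 1733/266 3499/532]
step 1: x' = [148722/29251, 157782/29251], P' = [801326/29251 800106/29251; 800106/29251 802077/29251]

step 0: x̄ = F·x = [0, -6]
step 0: P̄ = F·P·Fᵀ + Q = [18 -8; -8 25]
step 0: y = z − H·x̄ = [-19]
step 0: S = H·P̄·Hᵀ + R = [532]
step 0: K = P̄·Hᵀ·S⁻¹ = [39/266; -99/532]
step 0: x' = x̄ + K·y = [-39/14, -69/28]
step 0: P' = (I − K·H)·P̄ = [873/133 1733/266; 1733/266 3499/532]
step 1: x̄ = F·x = [39/7, 129/28]
step 1: P̄ = F·P·Fᵀ + Q = [3758/133 3453/133; 3453/133 15783/532]
step 1: y = z − H·x̄ = [-109/28]
step 1: S = H·P̄·Hᵀ + R = [29251/532]
step 1: K = P̄·Hᵀ·S⁻¹ = [3660/29251; -5913/29251]
step 1: x' = x̄ + K·y = [148722/29251, 157782/29251]
step 1: P' = (I − K·H)·P̄ = [801326/29251 800106/29251; 800106/29251 802077/29251]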